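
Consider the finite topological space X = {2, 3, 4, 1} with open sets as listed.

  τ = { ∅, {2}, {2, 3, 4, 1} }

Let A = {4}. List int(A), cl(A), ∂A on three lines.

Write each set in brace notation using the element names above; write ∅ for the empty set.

int(A) = ∅
cl(A)  = {3, 4, 1}
∂A     = {3, 4, 1}

opens ⊆ A: ∅; union → int = ∅
complement {2, 3, 1}; its interior {2}; cl(A) = X∖{2} = {3, 4, 1}
boundary = {3, 4, 1} ∖ ∅ = {3, 4, 1}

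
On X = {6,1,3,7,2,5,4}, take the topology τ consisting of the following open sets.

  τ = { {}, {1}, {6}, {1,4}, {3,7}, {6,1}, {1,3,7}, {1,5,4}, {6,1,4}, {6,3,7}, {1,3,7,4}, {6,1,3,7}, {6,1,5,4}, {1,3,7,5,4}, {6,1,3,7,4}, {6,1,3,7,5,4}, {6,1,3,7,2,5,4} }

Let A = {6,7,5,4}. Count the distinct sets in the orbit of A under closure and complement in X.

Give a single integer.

12

closure: X∖int(X∖A) = X∖{1} = {6,3,7,2,5,4}
Let k=closure and c=complement:
  1. A     = {6,7,5,4}
  2. kA    = {6,3,7,2,5,4}
  3. cA    = {1,3,2}
  4. ckA   = {1}
  5. kcA   = {1,3,7,2,5,4}
  6. kckA  = {1,2,5,4}
  7. ckcA  = {6}
  8. ckckA = {6,3,7}
  9. kckcA = {6,2}
  10. kckckA = {6,3,7,2}
  11. ckckcA = {1,3,7,5,4}
  12. ckckckA = {1,5,4}
— saturated at 12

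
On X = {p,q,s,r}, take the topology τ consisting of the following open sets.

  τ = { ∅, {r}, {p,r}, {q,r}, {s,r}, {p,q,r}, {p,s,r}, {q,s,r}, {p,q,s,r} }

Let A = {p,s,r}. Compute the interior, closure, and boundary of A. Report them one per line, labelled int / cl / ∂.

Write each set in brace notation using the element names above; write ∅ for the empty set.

int(A) = {p,s,r}
cl(A)  = {p,q,s,r}
∂A     = {q}

U open, U⊆A: ∅, {r}, {p,r}, {s,r}, {p,s,r}. int(A) = ⋃ = {p,s,r}
X∖A={q}, int(X∖A)=∅, hence cl(A)={p,q,s,r}
∂A: remove int from cl → {q}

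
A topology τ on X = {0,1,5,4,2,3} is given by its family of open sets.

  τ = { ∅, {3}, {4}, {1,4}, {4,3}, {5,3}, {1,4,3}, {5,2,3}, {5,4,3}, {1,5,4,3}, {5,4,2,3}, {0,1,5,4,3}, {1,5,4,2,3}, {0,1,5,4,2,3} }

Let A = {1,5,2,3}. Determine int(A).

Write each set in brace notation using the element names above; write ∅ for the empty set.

{5,2,3}

U open, U⊆A: ∅, {3}, {5,3}, {5,2,3}. int(A) = ⋃ = {5,2,3}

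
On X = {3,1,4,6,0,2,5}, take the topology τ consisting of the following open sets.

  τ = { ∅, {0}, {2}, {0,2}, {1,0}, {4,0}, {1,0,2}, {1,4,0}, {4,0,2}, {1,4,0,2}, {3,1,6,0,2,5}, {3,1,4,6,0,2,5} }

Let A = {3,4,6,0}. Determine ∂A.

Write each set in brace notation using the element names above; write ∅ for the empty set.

{3,1,6,5}

U open, U⊆A: ∅, {0}, {4,0}. int(A) = ⋃ = {4,0}
X∖A={1,2,5}, int(X∖A)={2}, hence cl(A)={3,1,4,6,0,5}
∂A: remove int from cl → {3,1,6,5}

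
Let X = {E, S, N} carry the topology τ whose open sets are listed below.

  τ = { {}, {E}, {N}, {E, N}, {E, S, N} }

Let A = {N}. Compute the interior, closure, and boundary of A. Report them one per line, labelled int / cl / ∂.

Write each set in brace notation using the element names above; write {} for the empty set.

int(A) = {N}
cl(A)  = {S, N}
∂A     = {S}

open subsets of A: {}, {N}; so int(A) = {N}
closure: X∖int(X∖A) = X∖{E} = {S, N}
∂A = {S, N} minus {N} = {S}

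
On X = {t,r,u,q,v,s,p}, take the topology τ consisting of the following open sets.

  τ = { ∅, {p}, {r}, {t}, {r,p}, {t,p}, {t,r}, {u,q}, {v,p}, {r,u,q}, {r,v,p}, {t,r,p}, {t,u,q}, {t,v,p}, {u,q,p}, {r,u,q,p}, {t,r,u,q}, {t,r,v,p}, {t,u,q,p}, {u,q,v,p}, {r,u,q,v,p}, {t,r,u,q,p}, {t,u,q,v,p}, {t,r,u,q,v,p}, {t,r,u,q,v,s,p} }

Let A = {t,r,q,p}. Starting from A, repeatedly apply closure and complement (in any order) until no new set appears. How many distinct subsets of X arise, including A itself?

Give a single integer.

X∖A={u,v,s}, int(X∖A)=∅, hence cl(A)={t,r,u,q,v,s,p}
Orbit (k=closure, c=complement):
  1. A     = {t,r,q,p}
  2. kA    = {t,r,u,q,v,s,p}
  3. cA    = {u,v,s}
  4. ckA   = ∅
  5. kcA   = {u,q,v,s}
  6. ckcA  = {t,r,p}
  7. kckcA = {t,r,v,s,p}
  8. ckckcA = {u,q}
  9. kckckcA = {u,q,s}
  10. ckckckcA = {t,r,v,p}
(closed under both — stop)

10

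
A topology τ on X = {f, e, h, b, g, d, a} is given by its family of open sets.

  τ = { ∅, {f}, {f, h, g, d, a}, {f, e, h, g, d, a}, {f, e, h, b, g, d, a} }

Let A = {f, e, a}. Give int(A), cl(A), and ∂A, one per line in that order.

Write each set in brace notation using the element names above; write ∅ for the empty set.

int(A) = {f}
cl(A)  = {f, e, h, b, g, d, a}
∂A     = {e, h, b, g, d, a}

opens ⊆ A: ∅, {f}; union → int = {f}
complement {h, b, g, d}; its interior ∅; cl(A) = X∖∅ = {f, e, h, b, g, d, a}
boundary = {f, e, h, b, g, d, a} ∖ {f} = {e, h, b, g, d, a}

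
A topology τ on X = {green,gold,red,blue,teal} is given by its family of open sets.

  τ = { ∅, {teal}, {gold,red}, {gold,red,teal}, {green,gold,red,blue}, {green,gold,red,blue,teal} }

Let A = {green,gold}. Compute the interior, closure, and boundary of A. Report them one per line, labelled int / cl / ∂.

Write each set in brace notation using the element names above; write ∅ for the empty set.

int(A) = ∅
cl(A)  = {green,gold,red,blue}
∂A     = {green,gold,red,blue}

interior: largest open inside A is ∅ (from ∅)
cl via duality: int({red,blue,teal}) = {teal}, so X∖{teal} = {green,gold,red,blue}
cl∖int = {green,gold,red,blue}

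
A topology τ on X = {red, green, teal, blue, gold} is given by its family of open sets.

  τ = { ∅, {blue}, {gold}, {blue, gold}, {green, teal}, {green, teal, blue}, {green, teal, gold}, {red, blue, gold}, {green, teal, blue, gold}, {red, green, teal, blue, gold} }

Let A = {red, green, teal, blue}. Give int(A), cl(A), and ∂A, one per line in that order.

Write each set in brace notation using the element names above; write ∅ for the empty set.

U open, U⊆A: ∅, {blue}, {green, teal}, {green, teal, blue}. int(A) = ⋃ = {green, teal, blue}
X∖A={gold}, int(X∖A)={gold}, hence cl(A)={red, green, teal, blue}
∂A: remove int from cl → {red}

int(A) = {green, teal, blue}
cl(A)  = {red, green, teal, blue}
∂A     = {red}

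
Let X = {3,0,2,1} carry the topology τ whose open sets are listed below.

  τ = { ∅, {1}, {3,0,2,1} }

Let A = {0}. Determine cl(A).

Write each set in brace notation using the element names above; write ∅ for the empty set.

{3,0,2}

closure: X∖int(X∖A) = X∖{1} = {3,0,2}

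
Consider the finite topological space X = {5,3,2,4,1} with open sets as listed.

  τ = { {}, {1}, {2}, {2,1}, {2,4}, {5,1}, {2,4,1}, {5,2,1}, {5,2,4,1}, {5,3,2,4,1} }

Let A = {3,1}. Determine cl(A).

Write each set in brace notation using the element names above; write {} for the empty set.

{5,3,1}

X∖A={5,2,4}, int(X∖A)={2,4}, hence cl(A)={5,3,1}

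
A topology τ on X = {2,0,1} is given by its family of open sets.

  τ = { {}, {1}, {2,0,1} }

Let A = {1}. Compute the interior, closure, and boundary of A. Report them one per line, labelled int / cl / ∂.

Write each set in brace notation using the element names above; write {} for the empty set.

interior: largest open inside A is {1} (from {}, {1})
cl via duality: int({2,0}) = {}, so X∖{} = {2,0,1}
cl∖int = {2,0}

int(A) = {1}
cl(A)  = {2,0,1}
∂A     = {2,0}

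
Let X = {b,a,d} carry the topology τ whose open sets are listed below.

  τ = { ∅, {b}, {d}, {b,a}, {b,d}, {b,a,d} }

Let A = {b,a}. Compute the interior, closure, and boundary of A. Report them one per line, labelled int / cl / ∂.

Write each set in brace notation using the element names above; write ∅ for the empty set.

open subsets of A: ∅, {b}, {b,a}; so int(A) = {b,a}
closure: X∖int(X∖A) = X∖{d} = {b,a}
∂A = {b,a} minus {b,a} = ∅

int(A) = {b,a}
cl(A)  = {b,a}
∂A     = ∅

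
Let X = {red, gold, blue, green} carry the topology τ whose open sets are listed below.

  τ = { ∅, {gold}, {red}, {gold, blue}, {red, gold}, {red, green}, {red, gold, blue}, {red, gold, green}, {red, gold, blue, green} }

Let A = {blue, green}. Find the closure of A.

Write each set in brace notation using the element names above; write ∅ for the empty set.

cl via duality: int({red, gold}) = {red, gold}, so X∖{red, gold} = {blue, green}

{blue, green}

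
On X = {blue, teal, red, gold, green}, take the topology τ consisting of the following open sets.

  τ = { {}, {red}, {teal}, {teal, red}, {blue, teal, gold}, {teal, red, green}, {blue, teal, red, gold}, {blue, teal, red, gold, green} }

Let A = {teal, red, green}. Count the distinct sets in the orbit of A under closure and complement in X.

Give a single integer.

complement {blue, gold}; its interior {}; cl(A) = X∖{} = {blue, teal, red, gold, green}
With k = closure, c = complement:
  1. A     = {teal, red, green}
  2. kA    = {blue, teal, red, gold, green}
  3. cA    = {blue, gold}
  4. ckA   = {}
k, c of each give nothing new

4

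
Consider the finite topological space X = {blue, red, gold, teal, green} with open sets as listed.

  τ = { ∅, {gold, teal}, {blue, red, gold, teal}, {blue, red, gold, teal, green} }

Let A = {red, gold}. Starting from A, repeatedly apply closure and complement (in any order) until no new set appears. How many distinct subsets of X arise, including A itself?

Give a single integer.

4

X∖A={blue, teal, green}, int(X∖A)=∅, hence cl(A)={blue, red, gold, teal, green}
Orbit (k=closure, c=complement):
  1. A     = {red, gold}
  2. kA    = {blue, red, gold, teal, green}
  3. cA    = {blue, teal, green}
  4. ckA   = ∅
(closed under both — stop)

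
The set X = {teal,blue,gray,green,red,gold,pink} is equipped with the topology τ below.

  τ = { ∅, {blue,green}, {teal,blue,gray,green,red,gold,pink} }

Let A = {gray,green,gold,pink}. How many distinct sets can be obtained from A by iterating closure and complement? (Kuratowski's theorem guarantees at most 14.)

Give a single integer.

4

complement {teal,blue,red}; its interior ∅; cl(A) = X∖∅ = {teal,blue,gray,green,red,gold,pink}
With k = closure, c = complement:
  1. A     = {gray,green,gold,pink}
  2. kA    = {teal,blue,gray,green,red,gold,pink}
  3. cA    = {teal,blue,red}
  4. ckA   = ∅
k, c of each give nothing new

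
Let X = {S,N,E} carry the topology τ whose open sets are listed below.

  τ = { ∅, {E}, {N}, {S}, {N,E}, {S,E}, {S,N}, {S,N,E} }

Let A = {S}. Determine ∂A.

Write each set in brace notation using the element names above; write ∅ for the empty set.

U open, U⊆A: ∅, {S}. int(A) = ⋃ = {S}
X∖A={N,E}, int(X∖A)={N,E}, hence cl(A)={S}
∂A: remove int from cl → ∅

∅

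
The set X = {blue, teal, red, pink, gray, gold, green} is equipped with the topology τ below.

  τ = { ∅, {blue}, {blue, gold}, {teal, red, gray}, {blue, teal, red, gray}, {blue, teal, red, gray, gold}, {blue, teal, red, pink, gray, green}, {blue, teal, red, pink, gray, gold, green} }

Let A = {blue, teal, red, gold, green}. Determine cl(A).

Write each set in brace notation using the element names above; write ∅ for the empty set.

cl via duality: int({pink, gray}) = ∅, so X∖∅ = {blue, teal, red, pink, gray, gold, green}

{blue, teal, red, pink, gray, gold, green}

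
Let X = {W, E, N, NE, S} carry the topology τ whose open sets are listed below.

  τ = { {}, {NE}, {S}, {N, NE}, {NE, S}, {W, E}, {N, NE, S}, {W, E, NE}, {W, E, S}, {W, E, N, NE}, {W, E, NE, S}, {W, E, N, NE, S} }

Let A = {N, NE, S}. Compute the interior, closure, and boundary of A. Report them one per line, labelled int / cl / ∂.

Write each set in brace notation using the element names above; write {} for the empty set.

interior: largest open inside A is {N, NE, S} (from {}, {S}, {NE}, {NE, S}, {N, NE}, {N, NE, S})
cl via duality: int({W, E}) = {W, E}, so X∖{W, E} = {N, NE, S}
cl∖int = {}

int(A) = {N, NE, S}
cl(A)  = {N, NE, S}
∂A     = {}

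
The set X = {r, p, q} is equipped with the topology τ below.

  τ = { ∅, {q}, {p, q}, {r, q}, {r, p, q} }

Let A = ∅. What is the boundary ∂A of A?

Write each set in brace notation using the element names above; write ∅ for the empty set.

∅

opens ⊆ A: ∅; union → int = ∅
complement {r, p, q}; its interior {r, p, q}; cl(A) = X∖{r, p, q} = ∅
boundary = ∅ ∖ ∅ = ∅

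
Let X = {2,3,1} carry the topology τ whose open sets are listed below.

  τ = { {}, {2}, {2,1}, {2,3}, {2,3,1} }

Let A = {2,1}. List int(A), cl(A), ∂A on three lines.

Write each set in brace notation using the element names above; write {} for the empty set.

int(A) = {2,1}
cl(A)  = {2,3,1}
∂A     = {3}

U open, U⊆A: {}, {2}, {2,1}. int(A) = ⋃ = {2,1}
X∖A={3}, int(X∖A)={}, hence cl(A)={2,3,1}
∂A: remove int from cl → {3}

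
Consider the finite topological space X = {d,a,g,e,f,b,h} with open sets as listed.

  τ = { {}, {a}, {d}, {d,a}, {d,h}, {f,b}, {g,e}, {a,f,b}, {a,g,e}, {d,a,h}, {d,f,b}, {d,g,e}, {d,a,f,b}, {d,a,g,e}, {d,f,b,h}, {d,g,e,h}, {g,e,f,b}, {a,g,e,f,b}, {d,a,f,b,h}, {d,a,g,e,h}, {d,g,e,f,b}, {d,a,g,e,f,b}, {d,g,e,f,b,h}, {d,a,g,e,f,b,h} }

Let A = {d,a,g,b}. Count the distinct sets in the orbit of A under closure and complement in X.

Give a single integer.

8

complement {e,f,h}; its interior {}; cl(A) = X∖{} = {d,a,g,e,f,b,h}
With k = closure, c = complement:
  1. A     = {d,a,g,b}
  2. kA    = {d,a,g,e,f,b,h}
  3. cA    = {e,f,h}
  4. ckA   = {}
  5. kcA   = {g,e,f,b,h}
  6. ckcA  = {d,a}
  7. kckcA = {d,a,h}
  8. ckckcA = {g,e,f,b}
k, c of each give nothing new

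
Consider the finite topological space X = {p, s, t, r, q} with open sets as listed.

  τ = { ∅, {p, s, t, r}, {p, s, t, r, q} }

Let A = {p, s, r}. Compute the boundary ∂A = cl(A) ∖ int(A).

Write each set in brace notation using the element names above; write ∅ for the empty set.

open subsets of A: ∅; so int(A) = ∅
closure: X∖int(X∖A) = X∖∅ = {p, s, t, r, q}
∂A = {p, s, t, r, q} minus ∅ = {p, s, t, r, q}

{p, s, t, r, q}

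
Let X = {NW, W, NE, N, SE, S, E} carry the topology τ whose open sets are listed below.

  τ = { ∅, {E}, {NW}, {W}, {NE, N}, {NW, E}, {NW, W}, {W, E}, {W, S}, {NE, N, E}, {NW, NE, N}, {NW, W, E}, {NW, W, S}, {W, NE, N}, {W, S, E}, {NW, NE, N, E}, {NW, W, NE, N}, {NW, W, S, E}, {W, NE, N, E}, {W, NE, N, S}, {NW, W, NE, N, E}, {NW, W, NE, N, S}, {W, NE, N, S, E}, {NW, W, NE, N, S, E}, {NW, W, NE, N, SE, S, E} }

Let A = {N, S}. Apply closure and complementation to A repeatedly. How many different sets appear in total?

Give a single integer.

10

X∖A={NW, W, NE, SE, E}, int(X∖A)={NW, W, E}, hence cl(A)={NE, N, SE, S}
Orbit (k=closure, c=complement):
  1. A     = {N, S}
  2. kA    = {NE, N, SE, S}
  3. cA    = {NW, W, NE, SE, E}
  4. ckA   = {NW, W, E}
  5. kcA   = {NW, W, NE, N, SE, S, E}
  6. kckA  = {NW, W, SE, S, E}
  7. ckcA  = ∅
  8. ckckA = {NE, N}
  9. kckckA = {NE, N, SE}
  10. ckckckA = {NW, W, S, E}
(closed under both — stop)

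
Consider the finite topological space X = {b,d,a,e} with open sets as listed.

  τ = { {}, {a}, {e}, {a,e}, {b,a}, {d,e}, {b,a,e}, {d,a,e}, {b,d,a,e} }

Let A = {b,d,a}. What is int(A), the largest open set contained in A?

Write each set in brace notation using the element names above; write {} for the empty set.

{b,a}

interior: largest open inside A is {b,a} (from {}, {a}, {b,a})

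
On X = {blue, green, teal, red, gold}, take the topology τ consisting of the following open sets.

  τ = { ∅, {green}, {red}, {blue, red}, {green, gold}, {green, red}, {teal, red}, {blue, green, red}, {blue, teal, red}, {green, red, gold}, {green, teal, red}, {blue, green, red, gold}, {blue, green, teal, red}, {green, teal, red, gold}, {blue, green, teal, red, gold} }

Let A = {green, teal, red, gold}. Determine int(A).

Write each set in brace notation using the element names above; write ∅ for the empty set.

open subsets of A: ∅, {red}, {green}, {green, gold}, {teal, red}, {green, red}, {green, teal, red}, {green, red, gold}, {green, teal, red, gold}; so int(A) = {green, teal, red, gold}

{green, teal, red, gold}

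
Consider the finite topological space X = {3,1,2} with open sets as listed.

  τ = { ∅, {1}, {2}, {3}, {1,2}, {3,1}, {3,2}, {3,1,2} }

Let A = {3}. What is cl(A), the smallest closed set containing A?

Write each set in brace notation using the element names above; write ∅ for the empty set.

{3}

X∖A={1,2}, int(X∖A)={1,2}, hence cl(A)={3}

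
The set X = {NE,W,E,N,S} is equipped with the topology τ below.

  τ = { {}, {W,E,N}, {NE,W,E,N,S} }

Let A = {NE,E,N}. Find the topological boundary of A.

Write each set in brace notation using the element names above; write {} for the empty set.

{NE,W,E,N,S}

interior: largest open inside A is {} (from {})
cl via duality: int({W,S}) = {}, so X∖{} = {NE,W,E,N,S}
cl∖int = {NE,W,E,N,S}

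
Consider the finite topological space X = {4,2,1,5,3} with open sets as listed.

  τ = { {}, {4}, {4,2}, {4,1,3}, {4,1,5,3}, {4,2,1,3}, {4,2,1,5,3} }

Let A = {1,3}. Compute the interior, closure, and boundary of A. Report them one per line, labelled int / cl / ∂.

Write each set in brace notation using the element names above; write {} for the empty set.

int(A) = {}
cl(A)  = {1,5,3}
∂A     = {1,5,3}

opens ⊆ A: {}; union → int = {}
complement {4,2,5}; its interior {4,2}; cl(A) = X∖{4,2} = {1,5,3}
boundary = {1,5,3} ∖ {} = {1,5,3}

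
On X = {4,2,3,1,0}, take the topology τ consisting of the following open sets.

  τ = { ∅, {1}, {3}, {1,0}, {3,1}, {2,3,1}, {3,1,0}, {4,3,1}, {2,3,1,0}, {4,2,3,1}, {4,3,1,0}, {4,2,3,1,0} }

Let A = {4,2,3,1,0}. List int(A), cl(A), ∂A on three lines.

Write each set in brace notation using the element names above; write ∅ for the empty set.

interior: largest open inside A is {4,2,3,1,0} (from ∅, {3}, {1}, {3,1}, {1,0}, {3,1,0}, {4,3,1}, {2,3,1}, {4,3,1,0}, {2,3,1,0}, {4,2,3,1}, {4,2,3,1,0})
cl via duality: int(∅) = ∅, so X∖∅ = {4,2,3,1,0}
cl∖int = ∅

int(A) = {4,2,3,1,0}
cl(A)  = {4,2,3,1,0}
∂A     = ∅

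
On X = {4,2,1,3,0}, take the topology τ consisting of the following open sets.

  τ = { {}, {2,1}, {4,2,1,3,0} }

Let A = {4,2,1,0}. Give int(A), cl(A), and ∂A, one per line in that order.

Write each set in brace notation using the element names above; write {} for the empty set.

U open, U⊆A: {}, {2,1}. int(A) = ⋃ = {2,1}
X∖A={3}, int(X∖A)={}, hence cl(A)={4,2,1,3,0}
∂A: remove int from cl → {4,3,0}

int(A) = {2,1}
cl(A)  = {4,2,1,3,0}
∂A     = {4,3,0}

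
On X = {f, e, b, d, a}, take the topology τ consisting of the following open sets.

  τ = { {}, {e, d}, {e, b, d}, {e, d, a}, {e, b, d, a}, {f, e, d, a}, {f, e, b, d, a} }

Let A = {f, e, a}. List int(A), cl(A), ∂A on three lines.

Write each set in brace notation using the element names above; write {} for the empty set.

int(A) = {}
cl(A)  = {f, e, b, d, a}
∂A     = {f, e, b, d, a}

U open, U⊆A: {}. int(A) = ⋃ = {}
X∖A={b, d}, int(X∖A)={}, hence cl(A)={f, e, b, d, a}
∂A: remove int from cl → {f, e, b, d, a}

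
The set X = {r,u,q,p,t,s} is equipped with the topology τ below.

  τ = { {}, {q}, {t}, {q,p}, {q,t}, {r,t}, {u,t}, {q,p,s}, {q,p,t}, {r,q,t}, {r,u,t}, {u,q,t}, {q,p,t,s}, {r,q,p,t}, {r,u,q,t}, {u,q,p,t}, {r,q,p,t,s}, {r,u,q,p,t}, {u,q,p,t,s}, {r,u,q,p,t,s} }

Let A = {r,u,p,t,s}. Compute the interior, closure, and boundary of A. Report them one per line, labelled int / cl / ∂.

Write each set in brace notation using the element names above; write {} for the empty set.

interior: largest open inside A is {r,u,t} (from {}, {t}, {u,t}, {r,t}, {r,u,t})
cl via duality: int({q}) = {q}, so X∖{q} = {r,u,p,t,s}
cl∖int = {p,s}

int(A) = {r,u,t}
cl(A)  = {r,u,p,t,s}
∂A     = {p,s}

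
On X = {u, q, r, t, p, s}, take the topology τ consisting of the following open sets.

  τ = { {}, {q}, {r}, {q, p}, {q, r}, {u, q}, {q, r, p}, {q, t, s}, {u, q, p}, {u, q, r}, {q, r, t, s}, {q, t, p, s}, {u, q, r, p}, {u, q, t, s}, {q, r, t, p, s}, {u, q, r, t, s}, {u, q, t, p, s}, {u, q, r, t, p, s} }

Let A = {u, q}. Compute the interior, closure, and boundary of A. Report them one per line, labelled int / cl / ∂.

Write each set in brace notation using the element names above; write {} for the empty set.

int(A) = {u, q}
cl(A)  = {u, q, t, p, s}
∂A     = {t, p, s}

interior: largest open inside A is {u, q} (from {}, {q}, {u, q})
cl via duality: int({r, t, p, s}) = {r}, so X∖{r} = {u, q, t, p, s}
cl∖int = {t, p, s}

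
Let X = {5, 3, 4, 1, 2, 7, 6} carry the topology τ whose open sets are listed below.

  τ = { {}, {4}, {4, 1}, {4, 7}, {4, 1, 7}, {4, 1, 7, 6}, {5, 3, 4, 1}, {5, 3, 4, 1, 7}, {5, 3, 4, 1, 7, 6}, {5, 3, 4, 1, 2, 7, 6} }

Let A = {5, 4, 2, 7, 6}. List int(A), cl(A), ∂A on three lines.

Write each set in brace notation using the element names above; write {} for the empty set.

U open, U⊆A: {}, {4}, {4, 7}. int(A) = ⋃ = {4, 7}
X∖A={3, 1}, int(X∖A)={}, hence cl(A)={5, 3, 4, 1, 2, 7, 6}
∂A: remove int from cl → {5, 3, 1, 2, 6}

int(A) = {4, 7}
cl(A)  = {5, 3, 4, 1, 2, 7, 6}
∂A     = {5, 3, 1, 2, 6}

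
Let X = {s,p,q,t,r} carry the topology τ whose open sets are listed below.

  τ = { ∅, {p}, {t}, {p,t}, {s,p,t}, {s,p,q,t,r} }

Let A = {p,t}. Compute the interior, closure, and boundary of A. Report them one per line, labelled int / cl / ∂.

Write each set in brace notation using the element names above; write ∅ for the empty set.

interior: largest open inside A is {p,t} (from ∅, {t}, {p}, {p,t})
cl via duality: int({s,q,r}) = ∅, so X∖∅ = {s,p,q,t,r}
cl∖int = {s,q,r}

int(A) = {p,t}
cl(A)  = {s,p,q,t,r}
∂A     = {s,q,r}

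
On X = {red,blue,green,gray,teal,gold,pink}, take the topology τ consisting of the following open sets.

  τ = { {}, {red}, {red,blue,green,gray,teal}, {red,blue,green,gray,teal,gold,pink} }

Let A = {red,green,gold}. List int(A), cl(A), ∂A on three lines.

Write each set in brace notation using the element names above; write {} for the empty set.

open subsets of A: {}, {red}; so int(A) = {red}
closure: X∖int(X∖A) = X∖{} = {red,blue,green,gray,teal,gold,pink}
∂A = {red,blue,green,gray,teal,gold,pink} minus {red} = {blue,green,gray,teal,gold,pink}

int(A) = {red}
cl(A)  = {red,blue,green,gray,teal,gold,pink}
∂A     = {blue,green,gray,teal,gold,pink}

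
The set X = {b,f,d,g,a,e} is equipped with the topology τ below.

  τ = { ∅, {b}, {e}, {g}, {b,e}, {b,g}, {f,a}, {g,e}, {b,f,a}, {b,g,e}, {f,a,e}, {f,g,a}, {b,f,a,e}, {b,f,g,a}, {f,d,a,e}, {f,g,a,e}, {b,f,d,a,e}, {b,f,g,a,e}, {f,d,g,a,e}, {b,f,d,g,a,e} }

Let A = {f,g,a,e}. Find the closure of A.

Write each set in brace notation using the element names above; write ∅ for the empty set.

{f,d,g,a,e}

complement {b,d}; its interior {b}; cl(A) = X∖{b} = {f,d,g,a,e}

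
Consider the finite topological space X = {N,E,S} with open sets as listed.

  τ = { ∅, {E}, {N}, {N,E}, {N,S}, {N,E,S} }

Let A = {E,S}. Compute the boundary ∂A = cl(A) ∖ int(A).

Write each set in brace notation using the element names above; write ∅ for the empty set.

{S}

interior: largest open inside A is {E} (from ∅, {E})
cl via duality: int({N}) = {N}, so X∖{N} = {E,S}
cl∖int = {S}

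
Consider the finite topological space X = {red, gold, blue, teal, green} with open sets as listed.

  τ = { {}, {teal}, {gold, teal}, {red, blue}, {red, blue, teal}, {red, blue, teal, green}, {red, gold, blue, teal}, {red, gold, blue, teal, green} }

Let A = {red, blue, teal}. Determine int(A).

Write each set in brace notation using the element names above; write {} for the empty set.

{red, blue, teal}

U open, U⊆A: {}, {teal}, {red, blue}, {red, blue, teal}. int(A) = ⋃ = {red, blue, teal}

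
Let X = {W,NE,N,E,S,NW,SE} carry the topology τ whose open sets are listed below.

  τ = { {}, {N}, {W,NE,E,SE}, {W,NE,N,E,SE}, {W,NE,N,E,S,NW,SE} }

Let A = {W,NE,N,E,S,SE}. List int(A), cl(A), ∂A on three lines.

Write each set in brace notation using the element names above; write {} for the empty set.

int(A) = {W,NE,N,E,SE}
cl(A)  = {W,NE,N,E,S,NW,SE}
∂A     = {S,NW}

opens ⊆ A: {}, {N}, {W,NE,E,SE}, {W,NE,N,E,SE}; union → int = {W,NE,N,E,SE}
complement {NW}; its interior {}; cl(A) = X∖{} = {W,NE,N,E,S,NW,SE}
boundary = {W,NE,N,E,S,NW,SE} ∖ {W,NE,N,E,SE} = {S,NW}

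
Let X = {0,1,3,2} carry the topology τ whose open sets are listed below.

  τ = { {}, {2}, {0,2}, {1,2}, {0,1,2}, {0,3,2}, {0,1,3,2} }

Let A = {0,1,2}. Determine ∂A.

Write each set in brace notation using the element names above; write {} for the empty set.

{3}

open subsets of A: {}, {2}, {1,2}, {0,2}, {0,1,2}; so int(A) = {0,1,2}
closure: X∖int(X∖A) = X∖{} = {0,1,3,2}
∂A = {0,1,3,2} minus {0,1,2} = {3}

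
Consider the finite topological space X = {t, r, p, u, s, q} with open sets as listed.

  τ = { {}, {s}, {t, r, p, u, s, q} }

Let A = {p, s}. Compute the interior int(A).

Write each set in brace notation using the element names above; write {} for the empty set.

open subsets of A: {}, {s}; so int(A) = {s}

{s}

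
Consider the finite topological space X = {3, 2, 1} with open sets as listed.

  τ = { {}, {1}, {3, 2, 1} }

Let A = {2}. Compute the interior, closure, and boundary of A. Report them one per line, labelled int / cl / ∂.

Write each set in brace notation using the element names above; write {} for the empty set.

U open, U⊆A: {}. int(A) = ⋃ = {}
X∖A={3, 1}, int(X∖A)={1}, hence cl(A)={3, 2}
∂A: remove int from cl → {3, 2}

int(A) = {}
cl(A)  = {3, 2}
∂A     = {3, 2}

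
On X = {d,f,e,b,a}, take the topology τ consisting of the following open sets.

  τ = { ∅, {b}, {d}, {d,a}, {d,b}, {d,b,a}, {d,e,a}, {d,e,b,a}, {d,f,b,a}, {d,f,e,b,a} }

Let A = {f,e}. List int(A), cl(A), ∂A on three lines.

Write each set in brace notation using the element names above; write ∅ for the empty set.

int(A) = ∅
cl(A)  = {f,e}
∂A     = {f,e}

interior: largest open inside A is ∅ (from ∅)
cl via duality: int({d,b,a}) = {d,b,a}, so X∖{d,b,a} = {f,e}
cl∖int = {f,e}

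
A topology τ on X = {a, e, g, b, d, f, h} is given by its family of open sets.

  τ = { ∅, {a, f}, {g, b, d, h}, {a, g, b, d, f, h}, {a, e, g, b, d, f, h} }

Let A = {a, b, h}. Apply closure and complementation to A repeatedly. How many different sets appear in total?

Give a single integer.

cl via duality: int({e, g, d, f}) = ∅, so X∖∅ = {a, e, g, b, d, f, h}
Write k for closure, c for complement:
  1. A     = {a, b, h}
  2. kA    = {a, e, g, b, d, f, h}
  3. cA    = {e, g, d, f}
  4. ckA   = ∅
applying k or c yields no new set

4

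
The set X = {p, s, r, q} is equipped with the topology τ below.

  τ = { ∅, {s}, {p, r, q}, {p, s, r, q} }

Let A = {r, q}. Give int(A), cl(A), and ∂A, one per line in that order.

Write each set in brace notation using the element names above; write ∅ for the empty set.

interior: largest open inside A is ∅ (from ∅)
cl via duality: int({p, s}) = {s}, so X∖{s} = {p, r, q}
cl∖int = {p, r, q}

int(A) = ∅
cl(A)  = {p, r, q}
∂A     = {p, r, q}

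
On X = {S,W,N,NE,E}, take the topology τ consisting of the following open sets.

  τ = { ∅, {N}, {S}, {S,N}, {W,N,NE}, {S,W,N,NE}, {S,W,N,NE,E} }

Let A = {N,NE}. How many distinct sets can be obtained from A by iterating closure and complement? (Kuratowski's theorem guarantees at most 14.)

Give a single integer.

complement {S,W,E}; its interior {S}; cl(A) = X∖{S} = {W,N,NE,E}
With k = closure, c = complement:
  1. A     = {N,NE}
  2. kA    = {W,N,NE,E}
  3. cA    = {S,W,E}
  4. ckA   = {S}
  5. kcA   = {S,W,NE,E}
  6. kckA  = {S,E}
  7. ckcA  = {N}
  8. ckckA = {W,N,NE}
k, c of each give nothing new

8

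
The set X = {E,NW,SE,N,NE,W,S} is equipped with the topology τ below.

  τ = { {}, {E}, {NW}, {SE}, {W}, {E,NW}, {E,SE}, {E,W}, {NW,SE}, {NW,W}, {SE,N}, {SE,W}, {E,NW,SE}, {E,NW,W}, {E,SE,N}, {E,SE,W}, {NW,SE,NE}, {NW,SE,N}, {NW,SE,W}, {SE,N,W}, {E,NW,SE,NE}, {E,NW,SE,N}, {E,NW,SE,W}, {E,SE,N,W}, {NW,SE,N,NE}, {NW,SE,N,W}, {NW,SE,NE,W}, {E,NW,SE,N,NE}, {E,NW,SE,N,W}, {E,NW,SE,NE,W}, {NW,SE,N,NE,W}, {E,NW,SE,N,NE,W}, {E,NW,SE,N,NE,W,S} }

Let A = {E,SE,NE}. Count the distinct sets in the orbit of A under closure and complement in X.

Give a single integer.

X∖A={NW,N,W,S}, int(X∖A)={NW,W}, hence cl(A)={E,SE,N,NE,S}
Orbit (k=closure, c=complement):
  1. A     = {E,SE,NE}
  2. kA    = {E,SE,N,NE,S}
  3. cA    = {NW,N,W,S}
  4. ckA   = {NW,W}
  5. kcA   = {NW,N,NE,W,S}
  6. kckA  = {NW,NE,W,S}
  7. ckcA  = {E,SE}
  8. ckckA = {E,SE,N}
(closed under both — stop)

8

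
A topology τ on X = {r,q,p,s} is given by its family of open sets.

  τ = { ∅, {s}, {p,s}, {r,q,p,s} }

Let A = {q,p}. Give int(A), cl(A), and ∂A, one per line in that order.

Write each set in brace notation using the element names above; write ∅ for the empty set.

open subsets of A: ∅; so int(A) = ∅
closure: X∖int(X∖A) = X∖{s} = {r,q,p}
∂A = {r,q,p} minus ∅ = {r,q,p}

int(A) = ∅
cl(A)  = {r,q,p}
∂A     = {r,q,p}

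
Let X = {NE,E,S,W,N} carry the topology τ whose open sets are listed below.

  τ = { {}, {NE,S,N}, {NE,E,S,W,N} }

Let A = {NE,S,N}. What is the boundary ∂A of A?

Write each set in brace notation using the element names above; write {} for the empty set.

{E,W}

U open, U⊆A: {}, {NE,S,N}. int(A) = ⋃ = {NE,S,N}
X∖A={E,W}, int(X∖A)={}, hence cl(A)={NE,E,S,W,N}
∂A: remove int from cl → {E,W}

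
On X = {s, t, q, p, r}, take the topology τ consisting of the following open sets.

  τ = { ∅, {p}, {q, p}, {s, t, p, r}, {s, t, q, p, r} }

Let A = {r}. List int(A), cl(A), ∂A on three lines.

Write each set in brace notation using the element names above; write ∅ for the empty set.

int(A) = ∅
cl(A)  = {s, t, r}
∂A     = {s, t, r}

U open, U⊆A: ∅. int(A) = ⋃ = ∅
X∖A={s, t, q, p}, int(X∖A)={q, p}, hence cl(A)={s, t, r}
∂A: remove int from cl → {s, t, r}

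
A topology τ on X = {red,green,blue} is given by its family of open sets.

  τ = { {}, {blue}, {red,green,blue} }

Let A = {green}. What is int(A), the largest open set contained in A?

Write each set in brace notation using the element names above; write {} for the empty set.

{}

opens ⊆ A: {}; union → int = {}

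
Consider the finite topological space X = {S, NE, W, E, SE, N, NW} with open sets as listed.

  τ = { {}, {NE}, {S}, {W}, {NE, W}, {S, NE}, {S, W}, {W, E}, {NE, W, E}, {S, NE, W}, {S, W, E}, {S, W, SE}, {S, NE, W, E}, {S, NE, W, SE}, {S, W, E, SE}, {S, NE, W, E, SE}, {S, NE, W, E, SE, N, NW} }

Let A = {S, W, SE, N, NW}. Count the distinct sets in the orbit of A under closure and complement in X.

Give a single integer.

cl via duality: int({NE, E}) = {NE}, so X∖{NE} = {S, W, E, SE, N, NW}
Write k for closure, c for complement:
  1. A     = {S, W, SE, N, NW}
  2. kA    = {S, W, E, SE, N, NW}
  3. cA    = {NE, E}
  4. ckA   = {NE}
  5. kcA   = {NE, E, N, NW}
  6. kckA  = {NE, N, NW}
  7. ckcA  = {S, W, SE}
  8. ckckA = {S, W, E, SE}
applying k or c yields no new set

8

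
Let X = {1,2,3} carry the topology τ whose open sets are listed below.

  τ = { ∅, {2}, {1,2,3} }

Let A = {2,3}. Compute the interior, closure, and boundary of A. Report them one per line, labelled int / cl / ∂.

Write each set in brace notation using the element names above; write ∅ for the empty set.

int(A) = {2}
cl(A)  = {1,2,3}
∂A     = {1,3}

U open, U⊆A: ∅, {2}. int(A) = ⋃ = {2}
X∖A={1}, int(X∖A)=∅, hence cl(A)={1,2,3}
∂A: remove int from cl → {1,3}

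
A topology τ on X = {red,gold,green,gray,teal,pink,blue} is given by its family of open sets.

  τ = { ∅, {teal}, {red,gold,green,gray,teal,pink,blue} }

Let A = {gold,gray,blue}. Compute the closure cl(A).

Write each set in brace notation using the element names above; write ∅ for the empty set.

{red,gold,green,gray,pink,blue}

X∖A={red,green,teal,pink}, int(X∖A)={teal}, hence cl(A)={red,gold,green,gray,pink,blue}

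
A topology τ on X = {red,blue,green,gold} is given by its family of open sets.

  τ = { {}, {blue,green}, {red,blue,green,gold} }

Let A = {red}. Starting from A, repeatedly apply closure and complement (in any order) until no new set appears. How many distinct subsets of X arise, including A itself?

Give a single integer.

6

closure: X∖int(X∖A) = X∖{blue,green} = {red,gold}
Let k=closure and c=complement:
  1. A     = {red}
  2. kA    = {red,gold}
  3. cA    = {blue,green,gold}
  4. ckA   = {blue,green}
  5. kcA   = {red,blue,green,gold}
  6. ckcA  = {}
— saturated at 6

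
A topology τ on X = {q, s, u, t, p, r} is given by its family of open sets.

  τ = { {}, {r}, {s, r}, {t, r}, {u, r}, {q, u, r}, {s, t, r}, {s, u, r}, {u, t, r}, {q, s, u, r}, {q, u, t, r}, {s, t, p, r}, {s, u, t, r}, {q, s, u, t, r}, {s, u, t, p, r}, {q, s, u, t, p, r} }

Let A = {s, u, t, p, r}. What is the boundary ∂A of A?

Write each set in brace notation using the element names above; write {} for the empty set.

{q}

U open, U⊆A: {}, {r}, {u, r}, {s, r}, {t, r}, {u, t, r}, {s, t, r}, {s, u, r}, {s, t, p, r}, {s, u, t, r}, {s, u, t, p, r}. int(A) = ⋃ = {s, u, t, p, r}
X∖A={q}, int(X∖A)={}, hence cl(A)={q, s, u, t, p, r}
∂A: remove int from cl → {q}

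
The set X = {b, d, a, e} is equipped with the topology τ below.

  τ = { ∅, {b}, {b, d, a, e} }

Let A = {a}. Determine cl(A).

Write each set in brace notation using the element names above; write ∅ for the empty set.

{d, a, e}

complement {b, d, e}; its interior {b}; cl(A) = X∖{b} = {d, a, e}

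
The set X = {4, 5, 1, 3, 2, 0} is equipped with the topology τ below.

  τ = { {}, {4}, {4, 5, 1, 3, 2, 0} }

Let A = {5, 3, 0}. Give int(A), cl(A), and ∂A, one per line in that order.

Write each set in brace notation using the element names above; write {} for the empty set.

int(A) = {}
cl(A)  = {5, 1, 3, 2, 0}
∂A     = {5, 1, 3, 2, 0}

U open, U⊆A: {}. int(A) = ⋃ = {}
X∖A={4, 1, 2}, int(X∖A)={4}, hence cl(A)={5, 1, 3, 2, 0}
∂A: remove int from cl → {5, 1, 3, 2, 0}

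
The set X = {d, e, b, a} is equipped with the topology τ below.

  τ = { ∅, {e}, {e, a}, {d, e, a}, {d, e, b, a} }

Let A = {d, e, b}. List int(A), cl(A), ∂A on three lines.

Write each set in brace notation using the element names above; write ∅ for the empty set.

int(A) = {e}
cl(A)  = {d, e, b, a}
∂A     = {d, b, a}

opens ⊆ A: ∅, {e}; union → int = {e}
complement {a}; its interior ∅; cl(A) = X∖∅ = {d, e, b, a}
boundary = {d, e, b, a} ∖ {e} = {d, b, a}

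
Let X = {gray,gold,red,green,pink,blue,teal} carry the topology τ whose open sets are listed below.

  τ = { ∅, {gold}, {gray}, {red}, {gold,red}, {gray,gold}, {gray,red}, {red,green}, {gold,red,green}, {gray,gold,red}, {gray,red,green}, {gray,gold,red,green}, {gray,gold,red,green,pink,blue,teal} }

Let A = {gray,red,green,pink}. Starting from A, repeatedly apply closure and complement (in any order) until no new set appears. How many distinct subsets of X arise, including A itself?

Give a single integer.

6

X∖A={gold,blue,teal}, int(X∖A)={gold}, hence cl(A)={gray,red,green,pink,blue,teal}
Orbit (k=closure, c=complement):
  1. A     = {gray,red,green,pink}
  2. kA    = {gray,red,green,pink,blue,teal}
  3. cA    = {gold,blue,teal}
  4. ckA   = {gold}
  5. kcA   = {gold,pink,blue,teal}
  6. ckcA  = {gray,red,green}
(closed under both — stop)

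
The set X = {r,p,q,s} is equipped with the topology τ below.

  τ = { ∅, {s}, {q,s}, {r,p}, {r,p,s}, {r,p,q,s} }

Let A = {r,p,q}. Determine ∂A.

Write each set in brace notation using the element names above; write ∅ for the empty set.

{q}

interior: largest open inside A is {r,p} (from ∅, {r,p})
cl via duality: int({s}) = {s}, so X∖{s} = {r,p,q}
cl∖int = {q}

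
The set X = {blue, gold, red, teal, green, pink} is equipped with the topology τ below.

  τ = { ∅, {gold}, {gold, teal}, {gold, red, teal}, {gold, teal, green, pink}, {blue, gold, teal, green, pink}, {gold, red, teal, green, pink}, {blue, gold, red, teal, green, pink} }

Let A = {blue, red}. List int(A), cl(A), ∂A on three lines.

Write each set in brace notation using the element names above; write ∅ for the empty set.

interior: largest open inside A is ∅ (from ∅)
cl via duality: int({gold, teal, green, pink}) = {gold, teal, green, pink}, so X∖{gold, teal, green, pink} = {blue, red}
cl∖int = {blue, red}

int(A) = ∅
cl(A)  = {blue, red}
∂A     = {blue, red}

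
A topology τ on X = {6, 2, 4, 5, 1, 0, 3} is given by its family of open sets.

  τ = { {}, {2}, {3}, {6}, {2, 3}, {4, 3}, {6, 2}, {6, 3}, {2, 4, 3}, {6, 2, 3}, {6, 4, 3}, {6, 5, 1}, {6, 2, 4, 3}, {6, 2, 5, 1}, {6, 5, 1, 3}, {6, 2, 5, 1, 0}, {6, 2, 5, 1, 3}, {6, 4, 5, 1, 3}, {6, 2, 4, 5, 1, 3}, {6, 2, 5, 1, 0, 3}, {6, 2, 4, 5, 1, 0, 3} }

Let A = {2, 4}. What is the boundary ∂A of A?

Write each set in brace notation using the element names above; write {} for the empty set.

U open, U⊆A: {}, {2}. int(A) = ⋃ = {2}
X∖A={6, 5, 1, 0, 3}, int(X∖A)={6, 5, 1, 3}, hence cl(A)={2, 4, 0}
∂A: remove int from cl → {4, 0}

{4, 0}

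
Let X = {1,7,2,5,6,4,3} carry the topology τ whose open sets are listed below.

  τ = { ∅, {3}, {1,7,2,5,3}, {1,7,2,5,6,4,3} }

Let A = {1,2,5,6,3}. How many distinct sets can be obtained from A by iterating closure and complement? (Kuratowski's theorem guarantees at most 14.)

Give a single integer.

6

cl via duality: int({7,4}) = ∅, so X∖∅ = {1,7,2,5,6,4,3}
Write k for closure, c for complement:
  1. A     = {1,2,5,6,3}
  2. kA    = {1,7,2,5,6,4,3}
  3. cA    = {7,4}
  4. ckA   = ∅
  5. kcA   = {1,7,2,5,6,4}
  6. ckcA  = {3}
applying k or c yields no new set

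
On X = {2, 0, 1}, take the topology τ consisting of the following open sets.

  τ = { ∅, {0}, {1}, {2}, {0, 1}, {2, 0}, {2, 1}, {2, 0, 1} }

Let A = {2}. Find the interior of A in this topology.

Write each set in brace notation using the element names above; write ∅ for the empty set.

U open, U⊆A: ∅, {2}. int(A) = ⋃ = {2}

{2}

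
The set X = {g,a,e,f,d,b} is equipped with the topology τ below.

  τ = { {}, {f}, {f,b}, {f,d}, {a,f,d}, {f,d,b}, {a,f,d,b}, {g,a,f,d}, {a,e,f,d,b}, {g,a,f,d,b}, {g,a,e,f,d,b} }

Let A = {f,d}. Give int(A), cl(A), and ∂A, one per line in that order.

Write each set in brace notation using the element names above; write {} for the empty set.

int(A) = {f,d}
cl(A)  = {g,a,e,f,d,b}
∂A     = {g,a,e,b}

open subsets of A: {}, {f}, {f,d}; so int(A) = {f,d}
closure: X∖int(X∖A) = X∖{} = {g,a,e,f,d,b}
∂A = {g,a,e,f,d,b} minus {f,d} = {g,a,e,b}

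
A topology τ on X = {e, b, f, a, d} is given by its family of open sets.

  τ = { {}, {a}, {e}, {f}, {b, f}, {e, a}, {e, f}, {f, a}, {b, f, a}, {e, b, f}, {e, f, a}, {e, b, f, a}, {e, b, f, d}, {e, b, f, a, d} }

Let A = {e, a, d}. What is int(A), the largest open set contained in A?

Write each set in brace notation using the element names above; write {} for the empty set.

{e, a}

U open, U⊆A: {}, {e}, {a}, {e, a}. int(A) = ⋃ = {e, a}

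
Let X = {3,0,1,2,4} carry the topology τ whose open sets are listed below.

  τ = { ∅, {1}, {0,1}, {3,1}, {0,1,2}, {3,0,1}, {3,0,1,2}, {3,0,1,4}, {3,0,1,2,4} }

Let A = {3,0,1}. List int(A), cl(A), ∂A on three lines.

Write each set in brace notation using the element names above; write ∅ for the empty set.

opens ⊆ A: ∅, {1}, {3,1}, {0,1}, {3,0,1}; union → int = {3,0,1}
complement {2,4}; its interior ∅; cl(A) = X∖∅ = {3,0,1,2,4}
boundary = {3,0,1,2,4} ∖ {3,0,1} = {2,4}

int(A) = {3,0,1}
cl(A)  = {3,0,1,2,4}
∂A     = {2,4}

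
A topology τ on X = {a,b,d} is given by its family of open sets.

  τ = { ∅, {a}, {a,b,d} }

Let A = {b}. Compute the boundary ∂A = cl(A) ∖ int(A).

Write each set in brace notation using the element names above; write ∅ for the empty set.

interior: largest open inside A is ∅ (from ∅)
cl via duality: int({a,d}) = {a}, so X∖{a} = {b,d}
cl∖int = {b,d}

{b,d}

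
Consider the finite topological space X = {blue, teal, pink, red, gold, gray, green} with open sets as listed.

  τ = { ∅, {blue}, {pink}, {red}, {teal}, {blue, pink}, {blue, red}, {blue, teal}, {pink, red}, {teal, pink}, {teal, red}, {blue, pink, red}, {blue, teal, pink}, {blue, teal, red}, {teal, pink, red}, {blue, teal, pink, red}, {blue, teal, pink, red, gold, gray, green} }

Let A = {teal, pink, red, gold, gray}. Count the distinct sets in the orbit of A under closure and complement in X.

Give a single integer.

X∖A={blue, green}, int(X∖A)={blue}, hence cl(A)={teal, pink, red, gold, gray, green}
Orbit (k=closure, c=complement):
  1. A     = {teal, pink, red, gold, gray}
  2. kA    = {teal, pink, red, gold, gray, green}
  3. cA    = {blue, green}
  4. ckA   = {blue}
  5. kcA   = {blue, gold, gray, green}
  6. ckcA  = {teal, pink, red}
(closed under both — stop)

6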